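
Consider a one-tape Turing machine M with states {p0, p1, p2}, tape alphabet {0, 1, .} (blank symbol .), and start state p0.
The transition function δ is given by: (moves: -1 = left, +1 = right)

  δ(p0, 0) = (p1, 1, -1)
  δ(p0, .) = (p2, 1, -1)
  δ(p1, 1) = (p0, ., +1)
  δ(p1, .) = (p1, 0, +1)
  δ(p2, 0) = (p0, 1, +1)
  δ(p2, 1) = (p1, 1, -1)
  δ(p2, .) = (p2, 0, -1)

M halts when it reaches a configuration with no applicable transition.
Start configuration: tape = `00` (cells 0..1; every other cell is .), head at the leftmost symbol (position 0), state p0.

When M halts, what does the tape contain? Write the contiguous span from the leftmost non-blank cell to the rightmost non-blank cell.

p0 | .[0]0.   read 0 → write 1, move -1, go to p1
p1 | [.]10.   read . → write 0, move +1, go to p1
p1 | 0[1]0.   read 1 → write ., move +1, go to p0
p0 | 0.[0].   read 0 → write 1, move -1, go to p1
p1 | 0[.]1.   read . → write 0, move +1, go to p1
p1 | 00[1].   read 1 → write ., move +1, go to p0
p0 | 00.[.]   read . → write 1, move -1, go to p2
p2 | 00[.]1   read . → write 0, move -1, go to p2
p2 | 0[0]01   read 0 → write 1, move +1, go to p0
p0 | 01[0]1   read 0 → write 1, move -1, go to p1
p1 | 0[1]11   read 1 → write ., move +1, go to p0
p0 | 0.[1]1
The non-blank tape span at halt is 0.11.

0.11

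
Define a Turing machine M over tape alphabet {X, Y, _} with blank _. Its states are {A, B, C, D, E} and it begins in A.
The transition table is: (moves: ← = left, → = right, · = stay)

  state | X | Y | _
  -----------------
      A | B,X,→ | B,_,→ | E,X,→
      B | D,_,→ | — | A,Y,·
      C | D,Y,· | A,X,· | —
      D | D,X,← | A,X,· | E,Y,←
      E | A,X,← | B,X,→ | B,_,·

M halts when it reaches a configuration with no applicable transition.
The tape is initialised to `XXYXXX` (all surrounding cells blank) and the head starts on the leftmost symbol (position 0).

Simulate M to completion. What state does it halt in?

A | [X]XYXXX_   read X → write X, move →, go to B
B | X[X]YXXX_   read X → write _, move →, go to D
D | X_[Y]XXX_   read Y → write X, move ·, go to A
A | X_[X]XXX_   read X → write X, move →, go to B
B | X_X[X]XX_   read X → write _, move →, go to D
D | X_X_[X]X_   read X → write X, move ←, go to D
D | X_X[_]XX_   read _ → write Y, move ←, go to E
E | X_[X]YXX_   read X → write X, move ←, go to A
A | X[_]XYXX_   read _ → write X, move →, go to E
E | XX[X]YXX_   read X → write X, move ←, go to A
A | X[X]XYXX_   read X → write X, move →, go to B
B | XX[X]YXX_   read X → write _, move →, go to D
D | XX_[Y]XX_   read Y → write X, move ·, go to A
A | XX_[X]XX_   read X → write X, move →, go to B
B | XX_X[X]X_   read X → write _, move →, go to D
D | XX_X_[X]_   read X → write X, move ←, go to D
D | XX_X[_]X_   read _ → write Y, move ←, go to E
E | XX_[X]YX_   read X → write X, move ←, go to A
A | XX[_]XYX_   read _ → write X, move →, go to E
E | XXX[X]YX_   read X → write X, move ←, go to A
A | XX[X]XYX_   read X → write X, move →, go to B
B | XXX[X]YX_   read X → write _, move →, go to D
D | XXX_[Y]X_   read Y → write X, move ·, go to A
A | XXX_[X]X_   read X → write X, move →, go to B
B | XXX_X[X]_   read X → write _, move →, go to D
D | XXX_X_[_]   read _ → write Y, move ←, go to E
E | XXX_X[_]Y   read _ → write _, move ·, go to B
B | XXX_X[_]Y   read _ → write Y, move ·, go to A
A | XXX_X[Y]Y   read Y → write _, move →, go to B
B | XXX_X_[Y]
No transition is defined for (B, Y); M halts in state B.

B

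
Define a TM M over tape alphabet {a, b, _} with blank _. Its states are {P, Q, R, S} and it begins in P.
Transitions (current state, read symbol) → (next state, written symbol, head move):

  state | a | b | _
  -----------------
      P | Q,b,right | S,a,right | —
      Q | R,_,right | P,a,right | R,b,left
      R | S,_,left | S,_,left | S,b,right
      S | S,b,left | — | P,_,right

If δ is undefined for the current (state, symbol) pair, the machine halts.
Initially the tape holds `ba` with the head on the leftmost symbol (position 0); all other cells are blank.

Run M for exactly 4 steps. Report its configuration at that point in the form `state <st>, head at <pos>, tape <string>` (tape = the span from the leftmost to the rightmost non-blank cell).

state=P head=0 tape=_[b]a   (P,b)→(S,a,right)
state=S head=1 tape=_a[a]   (S,a)→(S,b,left)
state=S head=0 tape=_[a]b   (S,a)→(S,b,left)
state=S head=-1 tape=[_]bb   (S,_)→(P,_,right)
state=P head=0 tape=_[b]b
After 4 steps: state P, head at 0, tape bb.

state P, head at 0, tape bb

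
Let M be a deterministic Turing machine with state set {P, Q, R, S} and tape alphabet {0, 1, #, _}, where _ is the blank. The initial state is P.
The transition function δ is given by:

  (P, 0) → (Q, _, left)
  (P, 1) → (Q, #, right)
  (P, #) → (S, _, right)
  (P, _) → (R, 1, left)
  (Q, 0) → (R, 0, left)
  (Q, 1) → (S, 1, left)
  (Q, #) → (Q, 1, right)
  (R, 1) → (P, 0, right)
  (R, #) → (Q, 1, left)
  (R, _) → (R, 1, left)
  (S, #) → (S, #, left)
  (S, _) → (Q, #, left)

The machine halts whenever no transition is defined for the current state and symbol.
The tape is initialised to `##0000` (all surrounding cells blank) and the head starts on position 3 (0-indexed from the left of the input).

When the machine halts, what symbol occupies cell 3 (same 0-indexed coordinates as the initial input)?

_

P | ##0[0]00   read 0 → write _, move left, go to Q
Q | ##[0]_00   read 0 → write 0, move left, go to R
R | #[#]0_00   read # → write 1, move left, go to Q
Q | [#]10_00   read # → write 1, move right, go to Q
Q | 1[1]0_00   read 1 → write 1, move left, go to S
S | [1]10_00
Cell 3 holds _ when M halts.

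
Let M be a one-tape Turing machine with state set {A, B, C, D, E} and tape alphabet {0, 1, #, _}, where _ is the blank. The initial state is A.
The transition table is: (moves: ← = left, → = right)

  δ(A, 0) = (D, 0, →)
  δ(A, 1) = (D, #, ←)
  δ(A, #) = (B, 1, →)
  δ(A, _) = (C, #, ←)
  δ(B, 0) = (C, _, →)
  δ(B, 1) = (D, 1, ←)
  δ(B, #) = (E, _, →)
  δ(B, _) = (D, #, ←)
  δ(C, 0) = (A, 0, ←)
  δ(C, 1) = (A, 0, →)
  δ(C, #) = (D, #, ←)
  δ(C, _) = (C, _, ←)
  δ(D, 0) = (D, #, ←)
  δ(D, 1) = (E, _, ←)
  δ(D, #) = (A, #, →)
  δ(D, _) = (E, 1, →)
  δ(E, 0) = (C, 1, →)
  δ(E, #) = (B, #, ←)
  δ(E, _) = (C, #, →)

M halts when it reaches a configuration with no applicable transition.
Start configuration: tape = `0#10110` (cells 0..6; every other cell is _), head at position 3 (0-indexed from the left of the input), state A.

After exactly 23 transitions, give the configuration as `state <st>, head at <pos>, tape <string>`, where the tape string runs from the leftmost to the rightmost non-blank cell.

state E, head at 0, tape 11#_1#10

state=A head=3 tape=_0#1[0]110   (A,0)→(D,0,→)
state=D head=4 tape=_0#10[1]10   (D,1)→(E,_,←)
state=E head=3 tape=_0#1[0]_10   (E,0)→(C,1,→)
state=C head=4 tape=_0#11[_]10   (C,_)→(C,_,←)
state=C head=3 tape=_0#1[1]_10   (C,1)→(A,0,→)
state=A head=4 tape=_0#10[_]10   (A,_)→(C,#,←)
state=C head=3 tape=_0#1[0]#10   (C,0)→(A,0,←)
state=A head=2 tape=_0#[1]0#10   (A,1)→(D,#,←)
state=D head=1 tape=_0[#]#0#10   (D,#)→(A,#,→)
state=A head=2 tape=_0#[#]0#10   (A,#)→(B,1,→)
state=B head=3 tape=_0#1[0]#10   (B,0)→(C,_,→)
state=C head=4 tape=_0#1_[#]10   (C,#)→(D,#,←)
state=D head=3 tape=_0#1[_]#10   (D,_)→(E,1,→)
state=E head=4 tape=_0#11[#]10   (E,#)→(B,#,←)
state=B head=3 tape=_0#1[1]#10   (B,1)→(D,1,←)
state=D head=2 tape=_0#[1]1#10   (D,1)→(E,_,←)
state=E head=1 tape=_0[#]_1#10   (E,#)→(B,#,←)
state=B head=0 tape=_[0]#_1#10   (B,0)→(C,_,→)
state=C head=1 tape=__[#]_1#10   (C,#)→(D,#,←)
state=D head=0 tape=_[_]#_1#10   (D,_)→(E,1,→)
state=E head=1 tape=_1[#]_1#10   (E,#)→(B,#,←)
state=B head=0 tape=_[1]#_1#10   (B,1)→(D,1,←)
state=D head=-1 tape=[_]1#_1#10   (D,_)→(E,1,→)
state=E head=0 tape=1[1]#_1#10
After 23 steps: state E, head at 0, tape 11#_1#10.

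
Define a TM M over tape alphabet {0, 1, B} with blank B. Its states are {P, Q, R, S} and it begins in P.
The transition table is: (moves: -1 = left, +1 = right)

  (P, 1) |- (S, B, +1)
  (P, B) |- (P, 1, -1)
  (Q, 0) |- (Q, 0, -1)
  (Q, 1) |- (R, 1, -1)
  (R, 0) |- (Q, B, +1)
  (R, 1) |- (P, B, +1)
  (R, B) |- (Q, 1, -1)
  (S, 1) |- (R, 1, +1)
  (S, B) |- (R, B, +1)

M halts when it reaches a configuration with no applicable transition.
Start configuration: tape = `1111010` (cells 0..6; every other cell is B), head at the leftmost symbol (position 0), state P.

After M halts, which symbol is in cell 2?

B

state=P head=0 tape=[1]111010   (P,1)→(S,B,+1)
state=S head=1 tape=B[1]11010   (S,1)→(R,1,+1)
state=R head=2 tape=B1[1]1010   (R,1)→(P,B,+1)
state=P head=3 tape=B1B[1]010   (P,1)→(S,B,+1)
state=S head=4 tape=B1BB[0]10
Cell 2 holds B when M halts.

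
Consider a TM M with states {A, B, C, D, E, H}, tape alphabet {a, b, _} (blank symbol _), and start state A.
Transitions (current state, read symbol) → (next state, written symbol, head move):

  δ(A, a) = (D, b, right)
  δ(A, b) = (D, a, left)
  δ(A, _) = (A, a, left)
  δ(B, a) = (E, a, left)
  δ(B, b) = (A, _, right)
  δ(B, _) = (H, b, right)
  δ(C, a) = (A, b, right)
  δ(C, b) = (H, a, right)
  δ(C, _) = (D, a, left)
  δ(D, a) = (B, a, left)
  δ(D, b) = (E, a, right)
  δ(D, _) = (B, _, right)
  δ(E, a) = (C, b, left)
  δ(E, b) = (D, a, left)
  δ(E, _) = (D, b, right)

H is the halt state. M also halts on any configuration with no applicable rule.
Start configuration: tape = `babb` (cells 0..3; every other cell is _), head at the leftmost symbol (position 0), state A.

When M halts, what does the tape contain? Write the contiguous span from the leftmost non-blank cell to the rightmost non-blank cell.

b_b

state=A head=0 tape=_[b]abb___   (A,b)→(D,a,left)
state=D head=-1 tape=[_]aabb___   (D,_)→(B,_,right)
state=B head=0 tape=_[a]abb___   (B,a)→(E,a,left)
state=E head=-1 tape=[_]aabb___   (E,_)→(D,b,right)
state=D head=0 tape=b[a]abb___   (D,a)→(B,a,left)
state=B head=-1 tape=[b]aabb___   (B,b)→(A,_,right)
state=A head=0 tape=_[a]abb___   (A,a)→(D,b,right)
state=D head=1 tape=_b[a]bb___   (D,a)→(B,a,left)
state=B head=0 tape=_[b]abb___   (B,b)→(A,_,right)
state=A head=1 tape=__[a]bb___   (A,a)→(D,b,right)
state=D head=2 tape=__b[b]b___   (D,b)→(E,a,right)
state=E head=3 tape=__ba[b]___   (E,b)→(D,a,left)
state=D head=2 tape=__b[a]a___   (D,a)→(B,a,left)
state=B head=1 tape=__[b]aa___   (B,b)→(A,_,right)
state=A head=2 tape=___[a]a___   (A,a)→(D,b,right)
state=D head=3 tape=___b[a]___   (D,a)→(B,a,left)
state=B head=2 tape=___[b]a___   (B,b)→(A,_,right)
state=A head=3 tape=____[a]___   (A,a)→(D,b,right)
state=D head=4 tape=____b[_]__   (D,_)→(B,_,right)
state=B head=5 tape=____b_[_]_   (B,_)→(H,b,right)
state=H head=6 tape=____b_b[_]
The non-blank tape span at halt is b_b.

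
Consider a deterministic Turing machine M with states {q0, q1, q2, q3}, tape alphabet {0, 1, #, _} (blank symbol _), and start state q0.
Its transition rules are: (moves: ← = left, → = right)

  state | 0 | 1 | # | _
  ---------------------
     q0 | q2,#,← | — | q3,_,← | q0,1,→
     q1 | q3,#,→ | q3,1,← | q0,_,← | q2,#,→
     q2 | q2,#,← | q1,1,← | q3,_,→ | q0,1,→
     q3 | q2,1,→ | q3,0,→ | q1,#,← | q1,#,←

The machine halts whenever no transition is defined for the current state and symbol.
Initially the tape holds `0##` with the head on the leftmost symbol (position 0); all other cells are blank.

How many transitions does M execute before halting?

16

state=q0 head=0 tape=__[0]##   (q0,0)→(q2,#,←)
state=q2 head=-1 tape=_[_]###   (q2,_)→(q0,1,→)
state=q0 head=0 tape=_1[#]##   (q0,#)→(q3,_,←)
state=q3 head=-1 tape=_[1]_##   (q3,1)→(q3,0,→)
state=q3 head=0 tape=_0[_]##   (q3,_)→(q1,#,←)
state=q1 head=-1 tape=_[0]###   (q1,0)→(q3,#,→)
state=q3 head=0 tape=_#[#]##   (q3,#)→(q1,#,←)
state=q1 head=-1 tape=_[#]###   (q1,#)→(q0,_,←)
state=q0 head=-2 tape=[_]_###   (q0,_)→(q0,1,→)
state=q0 head=-1 tape=1[_]###   (q0,_)→(q0,1,→)
state=q0 head=0 tape=11[#]##   (q0,#)→(q3,_,←)
state=q3 head=-1 tape=1[1]_##   (q3,1)→(q3,0,→)
state=q3 head=0 tape=10[_]##   (q3,_)→(q1,#,←)
state=q1 head=-1 tape=1[0]###   (q1,0)→(q3,#,→)
state=q3 head=0 tape=1#[#]##   (q3,#)→(q1,#,←)
state=q1 head=-1 tape=1[#]###   (q1,#)→(q0,_,←)
state=q0 head=-2 tape=[1]_###
M halts after 16 transitions.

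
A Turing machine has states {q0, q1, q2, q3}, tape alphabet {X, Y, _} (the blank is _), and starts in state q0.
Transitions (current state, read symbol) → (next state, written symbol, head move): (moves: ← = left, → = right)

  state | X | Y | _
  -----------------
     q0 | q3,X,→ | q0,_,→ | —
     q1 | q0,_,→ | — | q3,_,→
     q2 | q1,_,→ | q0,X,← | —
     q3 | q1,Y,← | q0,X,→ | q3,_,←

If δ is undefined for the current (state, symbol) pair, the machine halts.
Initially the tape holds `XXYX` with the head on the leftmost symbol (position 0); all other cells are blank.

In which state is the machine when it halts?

q0 | [X]XYX_   read X → write X, move →, go to q3
q3 | X[X]YX_   read X → write Y, move ←, go to q1
q1 | [X]YYX_   read X → write _, move →, go to q0
q0 | _[Y]YX_   read Y → write _, move →, go to q0
q0 | __[Y]X_   read Y → write _, move →, go to q0
q0 | ___[X]_   read X → write X, move →, go to q3
q3 | ___X[_]   read _ → write _, move ←, go to q3
q3 | ___[X]_   read X → write Y, move ←, go to q1
q1 | __[_]Y_   read _ → write _, move →, go to q3
q3 | ___[Y]_   read Y → write X, move →, go to q0
q0 | ___X[_]
No transition is defined for (q0, _); M halts in state q0.

q0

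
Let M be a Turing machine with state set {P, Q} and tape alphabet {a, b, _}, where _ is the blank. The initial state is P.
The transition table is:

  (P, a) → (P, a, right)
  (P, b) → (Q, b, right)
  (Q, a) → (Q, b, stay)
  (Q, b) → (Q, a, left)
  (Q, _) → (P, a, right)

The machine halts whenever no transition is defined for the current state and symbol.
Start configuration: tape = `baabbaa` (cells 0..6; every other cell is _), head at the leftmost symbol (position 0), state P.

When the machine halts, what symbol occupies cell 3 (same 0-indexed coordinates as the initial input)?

a

P | __[b]aabbaa_   read b → write b, move right, go to Q
Q | __b[a]abbaa_   read a → write b, move stay, go to Q
Q | __b[b]abbaa_   read b → write a, move left, go to Q
Q | __[b]aabbaa_   read b → write a, move left, go to Q
Q | _[_]aaabbaa_   read _ → write a, move right, go to P
P | _a[a]aabbaa_   read a → write a, move right, go to P
P | _aa[a]abbaa_   read a → write a, move right, go to P
P | _aaa[a]bbaa_   read a → write a, move right, go to P
P | _aaaa[b]baa_   read b → write b, move right, go to Q
Q | _aaaab[b]aa_   read b → write a, move left, go to Q
Q | _aaaa[b]aaa_   read b → write a, move left, go to Q
Q | _aaa[a]aaaa_   read a → write b, move stay, go to Q
Q | _aaa[b]aaaa_   read b → write a, move left, go to Q
Q | _aa[a]aaaaa_   read a → write b, move stay, go to Q
Q | _aa[b]aaaaa_   read b → write a, move left, go to Q
Q | _a[a]aaaaaa_   read a → write b, move stay, go to Q
Q | _a[b]aaaaaa_   read b → write a, move left, go to Q
Q | _[a]aaaaaaa_   read a → write b, move stay, go to Q
Q | _[b]aaaaaaa_   read b → write a, move left, go to Q
Q | [_]aaaaaaaa_   read _ → write a, move right, go to P
P | a[a]aaaaaaa_   read a → write a, move right, go to P
P | aa[a]aaaaaa_   read a → write a, move right, go to P
P | aaa[a]aaaaa_   read a → write a, move right, go to P
P | aaaa[a]aaaa_   read a → write a, move right, go to P
P | aaaaa[a]aaa_   read a → write a, move right, go to P
P | aaaaaa[a]aa_   read a → write a, move right, go to P
P | aaaaaaa[a]a_   read a → write a, move right, go to P
P | aaaaaaaa[a]_   read a → write a, move right, go to P
P | aaaaaaaaa[_]
Cell 3 holds a when M halts.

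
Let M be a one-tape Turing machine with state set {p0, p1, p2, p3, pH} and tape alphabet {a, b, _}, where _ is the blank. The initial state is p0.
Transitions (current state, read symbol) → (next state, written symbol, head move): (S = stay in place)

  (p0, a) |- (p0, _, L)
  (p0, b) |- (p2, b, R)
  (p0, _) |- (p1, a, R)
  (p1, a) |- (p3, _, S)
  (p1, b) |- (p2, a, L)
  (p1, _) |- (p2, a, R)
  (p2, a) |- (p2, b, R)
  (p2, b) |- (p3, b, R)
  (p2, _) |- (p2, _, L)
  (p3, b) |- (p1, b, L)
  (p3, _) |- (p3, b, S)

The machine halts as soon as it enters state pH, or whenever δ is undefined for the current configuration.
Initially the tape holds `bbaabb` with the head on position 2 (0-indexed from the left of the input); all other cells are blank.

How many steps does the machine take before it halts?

8

state=p0 head=2 tape=bb[a]abb   (p0,a)→(p0,_,L)
state=p0 head=1 tape=b[b]_abb   (p0,b)→(p2,b,R)
state=p2 head=2 tape=bb[_]abb   (p2,_)→(p2,_,L)
state=p2 head=1 tape=b[b]_abb   (p2,b)→(p3,b,R)
state=p3 head=2 tape=bb[_]abb   (p3,_)→(p3,b,S)
state=p3 head=2 tape=bb[b]abb   (p3,b)→(p1,b,L)
state=p1 head=1 tape=b[b]babb   (p1,b)→(p2,a,L)
state=p2 head=0 tape=[b]ababb   (p2,b)→(p3,b,R)
state=p3 head=1 tape=b[a]babb
M halts after 8 transitions.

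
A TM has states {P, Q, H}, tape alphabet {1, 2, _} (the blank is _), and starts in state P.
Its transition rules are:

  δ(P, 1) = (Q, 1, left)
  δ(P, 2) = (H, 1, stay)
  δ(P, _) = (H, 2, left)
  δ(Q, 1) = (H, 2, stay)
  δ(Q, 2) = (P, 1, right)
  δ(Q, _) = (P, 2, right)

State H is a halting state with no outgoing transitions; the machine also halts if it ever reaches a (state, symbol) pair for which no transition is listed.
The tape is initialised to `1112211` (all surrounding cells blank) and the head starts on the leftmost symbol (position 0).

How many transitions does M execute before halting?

state=P head=0 tape=_[1]112211   (P,1)→(Q,1,left)
state=Q head=-1 tape=[_]1112211   (Q,_)→(P,2,right)
state=P head=0 tape=2[1]112211   (P,1)→(Q,1,left)
state=Q head=-1 tape=[2]1112211   (Q,2)→(P,1,right)
state=P head=0 tape=1[1]112211   (P,1)→(Q,1,left)
state=Q head=-1 tape=[1]1112211   (Q,1)→(H,2,stay)
state=H head=-1 tape=[2]1112211
M halts after 6 transitions.

6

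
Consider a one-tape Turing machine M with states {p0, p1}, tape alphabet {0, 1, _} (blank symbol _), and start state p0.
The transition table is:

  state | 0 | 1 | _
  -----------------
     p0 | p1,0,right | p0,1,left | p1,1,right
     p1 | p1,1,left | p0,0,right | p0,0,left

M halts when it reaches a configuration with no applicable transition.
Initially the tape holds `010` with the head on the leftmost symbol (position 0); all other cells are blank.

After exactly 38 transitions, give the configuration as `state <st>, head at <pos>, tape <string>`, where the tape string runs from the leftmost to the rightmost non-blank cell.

state=p0 head=0 tape=__[0]10____   (p0,0)→(p1,0,right)
state=p1 head=1 tape=__0[1]0____   (p1,1)→(p0,0,right)
state=p0 head=2 tape=__00[0]____   (p0,0)→(p1,0,right)
state=p1 head=3 tape=__000[_]___   (p1,_)→(p0,0,left)
state=p0 head=2 tape=__00[0]0___   (p0,0)→(p1,0,right)
state=p1 head=3 tape=__000[0]___   (p1,0)→(p1,1,left)
state=p1 head=2 tape=__00[0]1___   (p1,0)→(p1,1,left)
state=p1 head=1 tape=__0[0]11___   (p1,0)→(p1,1,left)
state=p1 head=0 tape=__[0]111___   (p1,0)→(p1,1,left)
state=p1 head=-1 tape=_[_]1111___   (p1,_)→(p0,0,left)
state=p0 head=-2 tape=[_]01111___   (p0,_)→(p1,1,right)
state=p1 head=-1 tape=1[0]1111___   (p1,0)→(p1,1,left)
state=p1 head=-2 tape=[1]11111___   (p1,1)→(p0,0,right)
state=p0 head=-1 tape=0[1]1111___   (p0,1)→(p0,1,left)
state=p0 head=-2 tape=[0]11111___   (p0,0)→(p1,0,right)
state=p1 head=-1 tape=0[1]1111___   (p1,1)→(p0,0,right)
state=p0 head=0 tape=00[1]111___   (p0,1)→(p0,1,left)
state=p0 head=-1 tape=0[0]1111___   (p0,0)→(p1,0,right)
state=p1 head=0 tape=00[1]111___   (p1,1)→(p0,0,right)
state=p0 head=1 tape=000[1]11___   (p0,1)→(p0,1,left)
state=p0 head=0 tape=00[0]111___   (p0,0)→(p1,0,right)
state=p1 head=1 tape=000[1]11___   (p1,1)→(p0,0,right)
state=p0 head=2 tape=0000[1]1___   (p0,1)→(p0,1,left)
state=p0 head=1 tape=000[0]11___   (p0,0)→(p1,0,right)
state=p1 head=2 tape=0000[1]1___   (p1,1)→(p0,0,right)
state=p0 head=3 tape=00000[1]___   (p0,1)→(p0,1,left)
state=p0 head=2 tape=0000[0]1___   (p0,0)→(p1,0,right)
state=p1 head=3 tape=00000[1]___   (p1,1)→(p0,0,right)
state=p0 head=4 tape=000000[_]__   (p0,_)→(p1,1,right)
state=p1 head=5 tape=0000001[_]_   (p1,_)→(p0,0,left)
state=p0 head=4 tape=000000[1]0_   (p0,1)→(p0,1,left)
state=p0 head=3 tape=00000[0]10_   (p0,0)→(p1,0,right)
state=p1 head=4 tape=000000[1]0_   (p1,1)→(p0,0,right)
state=p0 head=5 tape=0000000[0]_   (p0,0)→(p1,0,right)
state=p1 head=6 tape=00000000[_]   (p1,_)→(p0,0,left)
state=p0 head=5 tape=0000000[0]0   (p0,0)→(p1,0,right)
state=p1 head=6 tape=00000000[0]   (p1,0)→(p1,1,left)
state=p1 head=5 tape=0000000[0]1   (p1,0)→(p1,1,left)
state=p1 head=4 tape=000000[0]11
After 38 steps: state p1, head at 4, tape 000000011.

state p1, head at 4, tape 000000011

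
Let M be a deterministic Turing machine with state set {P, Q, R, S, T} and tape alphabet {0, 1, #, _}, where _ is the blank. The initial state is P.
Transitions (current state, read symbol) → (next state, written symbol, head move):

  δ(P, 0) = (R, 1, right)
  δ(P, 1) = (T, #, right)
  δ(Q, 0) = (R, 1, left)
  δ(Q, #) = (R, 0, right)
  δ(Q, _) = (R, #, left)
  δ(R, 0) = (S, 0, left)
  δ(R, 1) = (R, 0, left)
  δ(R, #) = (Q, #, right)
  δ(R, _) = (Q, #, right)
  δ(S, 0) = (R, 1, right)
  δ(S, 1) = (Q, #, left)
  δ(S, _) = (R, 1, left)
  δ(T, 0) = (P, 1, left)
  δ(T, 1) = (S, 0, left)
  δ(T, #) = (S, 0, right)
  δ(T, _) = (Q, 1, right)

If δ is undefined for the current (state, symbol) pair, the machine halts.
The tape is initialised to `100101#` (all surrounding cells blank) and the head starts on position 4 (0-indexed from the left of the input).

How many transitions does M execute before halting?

state=P head=4 tape=1001[0]1#   (P,0)→(R,1,right)
state=R head=5 tape=10011[1]#   (R,1)→(R,0,left)
state=R head=4 tape=1001[1]0#   (R,1)→(R,0,left)
state=R head=3 tape=100[1]00#   (R,1)→(R,0,left)
state=R head=2 tape=10[0]000#   (R,0)→(S,0,left)
state=S head=1 tape=1[0]0000#   (S,0)→(R,1,right)
state=R head=2 tape=11[0]000#   (R,0)→(S,0,left)
state=S head=1 tape=1[1]0000#   (S,1)→(Q,#,left)
state=Q head=0 tape=[1]#0000#
M halts after 8 transitions.

8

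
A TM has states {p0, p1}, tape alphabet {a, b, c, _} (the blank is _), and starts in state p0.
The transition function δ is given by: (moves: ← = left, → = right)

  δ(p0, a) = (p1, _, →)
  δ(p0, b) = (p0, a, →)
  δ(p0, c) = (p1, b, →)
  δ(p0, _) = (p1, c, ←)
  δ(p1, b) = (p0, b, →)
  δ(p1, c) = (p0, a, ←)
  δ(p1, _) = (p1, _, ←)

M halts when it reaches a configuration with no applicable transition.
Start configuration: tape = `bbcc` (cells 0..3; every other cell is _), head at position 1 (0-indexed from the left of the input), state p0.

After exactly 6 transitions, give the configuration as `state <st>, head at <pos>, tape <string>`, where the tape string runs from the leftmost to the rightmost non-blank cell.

state p1, head at 3, tape baa

state=p0 head=1 tape=b[b]cc_   (p0,b)→(p0,a,→)
state=p0 head=2 tape=ba[c]c_   (p0,c)→(p1,b,→)
state=p1 head=3 tape=bab[c]_   (p1,c)→(p0,a,←)
state=p0 head=2 tape=ba[b]a_   (p0,b)→(p0,a,→)
state=p0 head=3 tape=baa[a]_   (p0,a)→(p1,_,→)
state=p1 head=4 tape=baa_[_]   (p1,_)→(p1,_,←)
state=p1 head=3 tape=baa[_]_
After 6 steps: state p1, head at 3, tape baa.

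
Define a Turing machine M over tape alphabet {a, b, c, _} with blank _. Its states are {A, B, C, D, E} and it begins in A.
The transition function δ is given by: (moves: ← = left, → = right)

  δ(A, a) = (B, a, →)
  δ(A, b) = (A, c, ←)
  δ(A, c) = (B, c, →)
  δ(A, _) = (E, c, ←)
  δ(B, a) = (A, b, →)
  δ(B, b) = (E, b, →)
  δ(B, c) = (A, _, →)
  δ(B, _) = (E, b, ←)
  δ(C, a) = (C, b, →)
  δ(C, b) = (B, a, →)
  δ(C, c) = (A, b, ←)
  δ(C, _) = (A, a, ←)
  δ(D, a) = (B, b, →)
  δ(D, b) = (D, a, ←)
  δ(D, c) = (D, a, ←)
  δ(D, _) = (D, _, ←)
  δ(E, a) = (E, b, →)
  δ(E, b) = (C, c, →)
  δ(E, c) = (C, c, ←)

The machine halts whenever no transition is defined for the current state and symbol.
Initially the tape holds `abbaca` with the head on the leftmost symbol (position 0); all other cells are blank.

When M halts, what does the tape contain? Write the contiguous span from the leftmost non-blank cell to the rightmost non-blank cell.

state=A head=0 tape=[a]bbaca____   (A,a)→(B,a,→)
state=B head=1 tape=a[b]baca____   (B,b)→(E,b,→)
state=E head=2 tape=ab[b]aca____   (E,b)→(C,c,→)
state=C head=3 tape=abc[a]ca____   (C,a)→(C,b,→)
state=C head=4 tape=abcb[c]a____   (C,c)→(A,b,←)
state=A head=3 tape=abc[b]ba____   (A,b)→(A,c,←)
state=A head=2 tape=ab[c]cba____   (A,c)→(B,c,→)
state=B head=3 tape=abc[c]ba____   (B,c)→(A,_,→)
state=A head=4 tape=abc_[b]a____   (A,b)→(A,c,←)
state=A head=3 tape=abc[_]ca____   (A,_)→(E,c,←)
state=E head=2 tape=ab[c]cca____   (E,c)→(C,c,←)
state=C head=1 tape=a[b]ccca____   (C,b)→(B,a,→)
state=B head=2 tape=aa[c]cca____   (B,c)→(A,_,→)
state=A head=3 tape=aa_[c]ca____   (A,c)→(B,c,→)
state=B head=4 tape=aa_c[c]a____   (B,c)→(A,_,→)
state=A head=5 tape=aa_c_[a]____   (A,a)→(B,a,→)
state=B head=6 tape=aa_c_a[_]___   (B,_)→(E,b,←)
state=E head=5 tape=aa_c_[a]b___   (E,a)→(E,b,→)
state=E head=6 tape=aa_c_b[b]___   (E,b)→(C,c,→)
state=C head=7 tape=aa_c_bc[_]__   (C,_)→(A,a,←)
state=A head=6 tape=aa_c_b[c]a__   (A,c)→(B,c,→)
state=B head=7 tape=aa_c_bc[a]__   (B,a)→(A,b,→)
state=A head=8 tape=aa_c_bcb[_]_   (A,_)→(E,c,←)
state=E head=7 tape=aa_c_bc[b]c_   (E,b)→(C,c,→)
state=C head=8 tape=aa_c_bcc[c]_   (C,c)→(A,b,←)
state=A head=7 tape=aa_c_bc[c]b_   (A,c)→(B,c,→)
state=B head=8 tape=aa_c_bcc[b]_   (B,b)→(E,b,→)
state=E head=9 tape=aa_c_bccb[_]
The non-blank tape span at halt is aa_c_bccb.

aa_c_bccb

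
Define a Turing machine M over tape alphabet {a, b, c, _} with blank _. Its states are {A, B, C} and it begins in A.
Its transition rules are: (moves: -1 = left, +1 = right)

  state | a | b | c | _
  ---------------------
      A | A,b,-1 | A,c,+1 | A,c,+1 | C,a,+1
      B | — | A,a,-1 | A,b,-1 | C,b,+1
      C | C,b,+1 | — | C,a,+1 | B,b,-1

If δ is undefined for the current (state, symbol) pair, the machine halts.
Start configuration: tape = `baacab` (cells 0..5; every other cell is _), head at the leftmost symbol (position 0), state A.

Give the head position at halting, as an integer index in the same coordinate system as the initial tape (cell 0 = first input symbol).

6

state=A head=0 tape=[b]aacab__   (A,b)→(A,c,+1)
state=A head=1 tape=c[a]acab__   (A,a)→(A,b,-1)
state=A head=0 tape=[c]bacab__   (A,c)→(A,c,+1)
state=A head=1 tape=c[b]acab__   (A,b)→(A,c,+1)
state=A head=2 tape=cc[a]cab__   (A,a)→(A,b,-1)
state=A head=1 tape=c[c]bcab__   (A,c)→(A,c,+1)
state=A head=2 tape=cc[b]cab__   (A,b)→(A,c,+1)
state=A head=3 tape=ccc[c]ab__   (A,c)→(A,c,+1)
state=A head=4 tape=cccc[a]b__   (A,a)→(A,b,-1)
state=A head=3 tape=ccc[c]bb__   (A,c)→(A,c,+1)
state=A head=4 tape=cccc[b]b__   (A,b)→(A,c,+1)
state=A head=5 tape=ccccc[b]__   (A,b)→(A,c,+1)
state=A head=6 tape=cccccc[_]_   (A,_)→(C,a,+1)
state=C head=7 tape=cccccca[_]   (C,_)→(B,b,-1)
state=B head=6 tape=cccccc[a]b
At halt the head is at cell 6.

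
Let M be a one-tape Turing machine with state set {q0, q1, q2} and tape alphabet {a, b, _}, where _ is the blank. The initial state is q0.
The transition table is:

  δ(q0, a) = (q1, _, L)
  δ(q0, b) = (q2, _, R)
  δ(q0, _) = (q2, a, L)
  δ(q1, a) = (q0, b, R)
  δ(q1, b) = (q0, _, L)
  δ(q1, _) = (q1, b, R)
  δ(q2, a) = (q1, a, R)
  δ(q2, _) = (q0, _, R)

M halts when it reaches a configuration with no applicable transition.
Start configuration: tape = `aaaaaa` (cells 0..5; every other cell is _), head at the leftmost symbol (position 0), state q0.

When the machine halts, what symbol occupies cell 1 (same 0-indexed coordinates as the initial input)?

state=q0 head=0 tape=_[a]aaaaa_   (q0,a)→(q1,_,L)
state=q1 head=-1 tape=[_]_aaaaa_   (q1,_)→(q1,b,R)
state=q1 head=0 tape=b[_]aaaaa_   (q1,_)→(q1,b,R)
state=q1 head=1 tape=bb[a]aaaa_   (q1,a)→(q0,b,R)
state=q0 head=2 tape=bbb[a]aaa_   (q0,a)→(q1,_,L)
state=q1 head=1 tape=bb[b]_aaa_   (q1,b)→(q0,_,L)
state=q0 head=0 tape=b[b]__aaa_   (q0,b)→(q2,_,R)
state=q2 head=1 tape=b_[_]_aaa_   (q2,_)→(q0,_,R)
state=q0 head=2 tape=b__[_]aaa_   (q0,_)→(q2,a,L)
state=q2 head=1 tape=b_[_]aaaa_   (q2,_)→(q0,_,R)
state=q0 head=2 tape=b__[a]aaa_   (q0,a)→(q1,_,L)
state=q1 head=1 tape=b_[_]_aaa_   (q1,_)→(q1,b,R)
state=q1 head=2 tape=b_b[_]aaa_   (q1,_)→(q1,b,R)
state=q1 head=3 tape=b_bb[a]aa_   (q1,a)→(q0,b,R)
state=q0 head=4 tape=b_bbb[a]a_   (q0,a)→(q1,_,L)
state=q1 head=3 tape=b_bb[b]_a_   (q1,b)→(q0,_,L)
state=q0 head=2 tape=b_b[b]__a_   (q0,b)→(q2,_,R)
state=q2 head=3 tape=b_b_[_]_a_   (q2,_)→(q0,_,R)
state=q0 head=4 tape=b_b__[_]a_   (q0,_)→(q2,a,L)
state=q2 head=3 tape=b_b_[_]aa_   (q2,_)→(q0,_,R)
state=q0 head=4 tape=b_b__[a]a_   (q0,a)→(q1,_,L)
state=q1 head=3 tape=b_b_[_]_a_   (q1,_)→(q1,b,R)
state=q1 head=4 tape=b_b_b[_]a_   (q1,_)→(q1,b,R)
state=q1 head=5 tape=b_b_bb[a]_   (q1,a)→(q0,b,R)
state=q0 head=6 tape=b_b_bbb[_]   (q0,_)→(q2,a,L)
state=q2 head=5 tape=b_b_bb[b]a
Cell 1 holds b when M halts.

b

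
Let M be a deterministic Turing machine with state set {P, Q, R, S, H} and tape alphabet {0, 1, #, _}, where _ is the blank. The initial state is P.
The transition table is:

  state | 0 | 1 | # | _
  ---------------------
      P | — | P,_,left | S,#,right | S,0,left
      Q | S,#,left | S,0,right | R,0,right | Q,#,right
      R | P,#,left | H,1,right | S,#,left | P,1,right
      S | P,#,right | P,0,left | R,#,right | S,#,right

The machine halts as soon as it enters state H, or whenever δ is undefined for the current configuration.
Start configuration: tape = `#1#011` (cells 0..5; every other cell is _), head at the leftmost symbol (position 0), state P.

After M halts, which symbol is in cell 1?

P | [#]1#011___   read # → write #, move right, go to S
S | #[1]#011___   read 1 → write 0, move left, go to P
P | [#]0#011___   read # → write #, move right, go to S
S | #[0]#011___   read 0 → write #, move right, go to P
P | ##[#]011___   read # → write #, move right, go to S
S | ###[0]11___   read 0 → write #, move right, go to P
P | ####[1]1___   read 1 → write _, move left, go to P
P | ###[#]_1___   read # → write #, move right, go to S
S | ####[_]1___   read _ → write #, move right, go to S
S | #####[1]___   read 1 → write 0, move left, go to P
P | ####[#]0___   read # → write #, move right, go to S
S | #####[0]___   read 0 → write #, move right, go to P
P | ######[_]__   read _ → write 0, move left, go to S
S | #####[#]0__   read # → write #, move right, go to R
R | ######[0]__   read 0 → write #, move left, go to P
P | #####[#]#__   read # → write #, move right, go to S
S | ######[#]__   read # → write #, move right, go to R
R | #######[_]_   read _ → write 1, move right, go to P
P | #######1[_]   read _ → write 0, move left, go to S
S | #######[1]0   read 1 → write 0, move left, go to P
P | ######[#]00   read # → write #, move right, go to S
S | #######[0]0   read 0 → write #, move right, go to P
P | ########[0]
Cell 1 holds # when M halts.

#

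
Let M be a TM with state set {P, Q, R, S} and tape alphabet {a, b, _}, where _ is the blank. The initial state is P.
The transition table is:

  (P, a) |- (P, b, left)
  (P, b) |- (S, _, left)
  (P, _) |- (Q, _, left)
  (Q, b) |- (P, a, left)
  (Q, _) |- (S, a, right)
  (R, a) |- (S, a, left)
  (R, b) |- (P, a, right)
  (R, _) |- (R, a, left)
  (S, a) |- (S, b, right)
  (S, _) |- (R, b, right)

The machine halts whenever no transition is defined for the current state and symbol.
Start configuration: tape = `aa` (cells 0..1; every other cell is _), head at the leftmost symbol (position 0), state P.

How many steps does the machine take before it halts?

P | __[a]a_   read a → write b, move left, go to P
P | _[_]ba_   read _ → write _, move left, go to Q
Q | [_]_ba_   read _ → write a, move right, go to S
S | a[_]ba_   read _ → write b, move right, go to R
R | ab[b]a_   read b → write a, move right, go to P
P | aba[a]_   read a → write b, move left, go to P
P | ab[a]b_   read a → write b, move left, go to P
P | a[b]bb_   read b → write _, move left, go to S
S | [a]_bb_   read a → write b, move right, go to S
S | b[_]bb_   read _ → write b, move right, go to R
R | bb[b]b_   read b → write a, move right, go to P
P | bba[b]_   read b → write _, move left, go to S
S | bb[a]__   read a → write b, move right, go to S
S | bbb[_]_   read _ → write b, move right, go to R
R | bbbb[_]   read _ → write a, move left, go to R
R | bbb[b]a   read b → write a, move right, go to P
P | bbba[a]   read a → write b, move left, go to P
P | bbb[a]b   read a → write b, move left, go to P
P | bb[b]bb   read b → write _, move left, go to S
S | b[b]_bb
M halts after 19 transitions.

19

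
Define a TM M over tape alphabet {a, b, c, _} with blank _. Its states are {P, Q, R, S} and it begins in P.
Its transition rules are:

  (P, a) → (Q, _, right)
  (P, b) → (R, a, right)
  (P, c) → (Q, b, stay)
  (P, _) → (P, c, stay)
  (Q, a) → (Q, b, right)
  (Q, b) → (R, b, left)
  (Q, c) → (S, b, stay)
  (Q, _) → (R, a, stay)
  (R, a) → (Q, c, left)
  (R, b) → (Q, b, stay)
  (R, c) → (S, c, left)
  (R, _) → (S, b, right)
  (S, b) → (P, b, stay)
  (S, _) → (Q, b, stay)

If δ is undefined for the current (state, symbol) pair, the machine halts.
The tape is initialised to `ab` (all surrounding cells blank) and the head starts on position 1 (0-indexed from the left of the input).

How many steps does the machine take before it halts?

19

state=P head=1 tape=_a[b]__   (P,b)→(R,a,right)
state=R head=2 tape=_aa[_]_   (R,_)→(S,b,right)
state=S head=3 tape=_aab[_]   (S,_)→(Q,b,stay)
state=Q head=3 tape=_aab[b]   (Q,b)→(R,b,left)
state=R head=2 tape=_aa[b]b   (R,b)→(Q,b,stay)
state=Q head=2 tape=_aa[b]b   (Q,b)→(R,b,left)
state=R head=1 tape=_a[a]bb   (R,a)→(Q,c,left)
state=Q head=0 tape=_[a]cbb   (Q,a)→(Q,b,right)
state=Q head=1 tape=_b[c]bb   (Q,c)→(S,b,stay)
state=S head=1 tape=_b[b]bb   (S,b)→(P,b,stay)
state=P head=1 tape=_b[b]bb   (P,b)→(R,a,right)
state=R head=2 tape=_ba[b]b   (R,b)→(Q,b,stay)
state=Q head=2 tape=_ba[b]b   (Q,b)→(R,b,left)
state=R head=1 tape=_b[a]bb   (R,a)→(Q,c,left)
state=Q head=0 tape=_[b]cbb   (Q,b)→(R,b,left)
state=R head=-1 tape=[_]bcbb   (R,_)→(S,b,right)
state=S head=0 tape=b[b]cbb   (S,b)→(P,b,stay)
state=P head=0 tape=b[b]cbb   (P,b)→(R,a,right)
state=R head=1 tape=ba[c]bb   (R,c)→(S,c,left)
state=S head=0 tape=b[a]cbb
M halts after 19 transitions.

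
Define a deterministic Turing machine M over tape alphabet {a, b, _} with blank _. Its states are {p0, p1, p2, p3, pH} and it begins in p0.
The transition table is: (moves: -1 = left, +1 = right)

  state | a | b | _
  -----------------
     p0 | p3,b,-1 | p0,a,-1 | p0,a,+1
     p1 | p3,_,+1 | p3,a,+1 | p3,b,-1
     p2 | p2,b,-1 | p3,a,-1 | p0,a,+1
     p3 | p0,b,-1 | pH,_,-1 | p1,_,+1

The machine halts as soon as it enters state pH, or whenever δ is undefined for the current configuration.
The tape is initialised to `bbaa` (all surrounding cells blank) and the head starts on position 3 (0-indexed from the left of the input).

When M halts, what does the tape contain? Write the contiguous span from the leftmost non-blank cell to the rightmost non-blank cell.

p0 | ___bba[a]   read a → write b, move -1, go to p3
p3 | ___bb[a]b   read a → write b, move -1, go to p0
p0 | ___b[b]bb   read b → write a, move -1, go to p0
p0 | ___[b]abb   read b → write a, move -1, go to p0
p0 | __[_]aabb   read _ → write a, move +1, go to p0
p0 | __a[a]abb   read a → write b, move -1, go to p3
p3 | __[a]babb   read a → write b, move -1, go to p0
p0 | _[_]bbabb   read _ → write a, move +1, go to p0
p0 | _a[b]babb   read b → write a, move -1, go to p0
p0 | _[a]ababb   read a → write b, move -1, go to p3
p3 | [_]bababb   read _ → write _, move +1, go to p1
p1 | _[b]ababb   read b → write a, move +1, go to p3
p3 | _a[a]babb   read a → write b, move -1, go to p0
p0 | _[a]bbabb   read a → write b, move -1, go to p3
p3 | [_]bbbabb   read _ → write _, move +1, go to p1
p1 | _[b]bbabb   read b → write a, move +1, go to p3
p3 | _a[b]babb   read b → write _, move -1, go to pH
pH | _[a]_babb
The non-blank tape span at halt is a_babb.

a_babb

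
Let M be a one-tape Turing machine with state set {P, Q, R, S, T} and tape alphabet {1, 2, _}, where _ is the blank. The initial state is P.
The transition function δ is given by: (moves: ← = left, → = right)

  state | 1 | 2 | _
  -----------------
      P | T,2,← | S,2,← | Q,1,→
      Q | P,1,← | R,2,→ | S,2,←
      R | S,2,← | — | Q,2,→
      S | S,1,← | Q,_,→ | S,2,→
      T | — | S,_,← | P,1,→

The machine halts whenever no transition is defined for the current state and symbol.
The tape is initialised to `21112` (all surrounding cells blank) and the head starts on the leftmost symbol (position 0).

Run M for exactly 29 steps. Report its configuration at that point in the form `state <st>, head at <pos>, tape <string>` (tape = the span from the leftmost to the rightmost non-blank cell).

P | __[2]1112   read 2 → write 2, move ←, go to S
S | _[_]21112   read _ → write 2, move →, go to S
S | _2[2]1112   read 2 → write _, move →, go to Q
Q | _2_[1]112   read 1 → write 1, move ←, go to P
P | _2[_]1112   read _ → write 1, move →, go to Q
Q | _21[1]112   read 1 → write 1, move ←, go to P
P | _2[1]1112   read 1 → write 2, move ←, go to T
T | _[2]21112   read 2 → write _, move ←, go to S
S | [_]_21112   read _ → write 2, move →, go to S
S | 2[_]21112   read _ → write 2, move →, go to S
S | 22[2]1112   read 2 → write _, move →, go to Q
Q | 22_[1]112   read 1 → write 1, move ←, go to P
P | 22[_]1112   read _ → write 1, move →, go to Q
Q | 221[1]112   read 1 → write 1, move ←, go to P
P | 22[1]1112   read 1 → write 2, move ←, go to T
T | 2[2]21112   read 2 → write _, move ←, go to S
S | [2]_21112   read 2 → write _, move →, go to Q
Q | _[_]21112   read _ → write 2, move ←, go to S
S | [_]221112   read _ → write 2, move →, go to S
S | 2[2]21112   read 2 → write _, move →, go to Q
Q | 2_[2]1112   read 2 → write 2, move →, go to R
R | 2_2[1]112   read 1 → write 2, move ←, go to S
S | 2_[2]2112   read 2 → write _, move →, go to Q
Q | 2__[2]112   read 2 → write 2, move →, go to R
R | 2__2[1]12   read 1 → write 2, move ←, go to S
S | 2__[2]212   read 2 → write _, move →, go to Q
Q | 2___[2]12   read 2 → write 2, move →, go to R
R | 2___2[1]2   read 1 → write 2, move ←, go to S
S | 2___[2]22   read 2 → write _, move →, go to Q
Q | 2____[2]2
After 29 steps: state Q, head at 3, tape 2____22.

state Q, head at 3, tape 2____22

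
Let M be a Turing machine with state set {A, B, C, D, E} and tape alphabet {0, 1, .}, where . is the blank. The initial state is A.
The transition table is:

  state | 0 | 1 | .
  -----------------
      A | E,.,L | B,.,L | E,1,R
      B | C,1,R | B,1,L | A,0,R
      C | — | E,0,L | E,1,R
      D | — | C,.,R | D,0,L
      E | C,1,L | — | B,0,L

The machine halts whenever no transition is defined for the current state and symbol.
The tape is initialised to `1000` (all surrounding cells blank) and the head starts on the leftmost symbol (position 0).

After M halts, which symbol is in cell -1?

A | ..[1]000   read 1 → write ., move L, go to B
B | .[.].000   read . → write 0, move R, go to A
A | .0[.]000   read . → write 1, move R, go to E
E | .01[0]00   read 0 → write 1, move L, go to C
C | .0[1]100   read 1 → write 0, move L, go to E
E | .[0]0100   read 0 → write 1, move L, go to C
C | [.]10100   read . → write 1, move R, go to E
E | 1[1]0100
Cell -1 holds 1 when M halts.

1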